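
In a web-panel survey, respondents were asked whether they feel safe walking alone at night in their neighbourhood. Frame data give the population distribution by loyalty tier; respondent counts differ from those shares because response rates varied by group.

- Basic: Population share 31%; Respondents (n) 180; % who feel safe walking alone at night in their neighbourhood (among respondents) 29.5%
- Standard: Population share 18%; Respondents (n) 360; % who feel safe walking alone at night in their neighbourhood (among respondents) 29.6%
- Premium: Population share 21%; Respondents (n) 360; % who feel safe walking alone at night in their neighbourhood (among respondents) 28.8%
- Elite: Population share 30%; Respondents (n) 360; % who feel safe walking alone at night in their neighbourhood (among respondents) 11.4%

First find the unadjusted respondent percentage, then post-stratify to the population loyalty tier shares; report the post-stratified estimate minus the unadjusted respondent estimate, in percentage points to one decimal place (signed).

Without adjustment, the pooled respondent share is:
  (180/1260)×29.5 + (360/1260)×29.6 + (360/1260)×28.8 + (360/1260)×11.4 = 24.1571%
Post-stratified estimate weights by population shares:
  0.31×29.5 + 0.18×29.6 + 0.21×28.8 + 0.3×11.4 = 23.941%
Difference = 23.941 − 24.1571 = -0.2161 pp.

-0.2 percentage points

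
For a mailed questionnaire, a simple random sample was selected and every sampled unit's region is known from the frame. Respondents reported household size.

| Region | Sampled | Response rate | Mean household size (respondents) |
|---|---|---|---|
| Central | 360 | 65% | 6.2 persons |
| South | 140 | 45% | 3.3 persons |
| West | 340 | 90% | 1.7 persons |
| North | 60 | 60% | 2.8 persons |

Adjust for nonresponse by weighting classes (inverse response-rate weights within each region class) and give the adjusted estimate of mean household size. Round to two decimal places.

Inverse-response-rate weighting restores each class to its sampled count, so class totals weight by n_sampled:
  Central: 360 × 6.2 = 2232
  South: 140 × 3.3 = 462
  West: 340 × 1.7 = 578
  North: 60 × 2.8 = 168
Adjusted estimate = 3440 / 900 = 3.82222 → 3.82.

3.82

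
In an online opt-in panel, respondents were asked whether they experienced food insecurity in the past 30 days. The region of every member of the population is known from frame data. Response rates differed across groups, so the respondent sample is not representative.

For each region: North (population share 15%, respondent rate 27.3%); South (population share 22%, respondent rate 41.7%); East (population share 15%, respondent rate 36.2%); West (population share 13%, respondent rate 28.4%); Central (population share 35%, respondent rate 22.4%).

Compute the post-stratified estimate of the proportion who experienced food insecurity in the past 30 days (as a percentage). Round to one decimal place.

Reweight to the known region distribution:
  North: 0.15 × 27.3 = 4.095
  South: 0.22 × 41.7 = 9.174
  East: 0.15 × 36.2 = 5.43
  West: 0.13 × 28.4 = 3.692
  Central: 0.35 × 22.4 = 7.84
Post-stratified estimate = 30.231 → 30.2%.

30.2%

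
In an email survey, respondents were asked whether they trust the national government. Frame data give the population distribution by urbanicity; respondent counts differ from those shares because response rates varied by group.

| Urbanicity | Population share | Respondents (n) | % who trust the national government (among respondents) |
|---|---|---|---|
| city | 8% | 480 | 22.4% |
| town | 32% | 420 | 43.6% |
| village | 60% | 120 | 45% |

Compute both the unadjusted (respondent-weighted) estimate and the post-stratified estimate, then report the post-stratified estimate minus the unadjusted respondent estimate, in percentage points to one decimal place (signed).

Unadjusted (pooled respondent) estimate weights by respondent counts:
  (480/1020)×22.4 + (420/1020)×43.6 + (120/1020)×45 = 33.7882%
Reweighting by population urbanicity shares:
  0.08×22.4 + 0.32×43.6 + 0.6×45 = 42.744%
Difference = 42.744 − 33.7882 = 8.9558 pp.

+9.0 percentage points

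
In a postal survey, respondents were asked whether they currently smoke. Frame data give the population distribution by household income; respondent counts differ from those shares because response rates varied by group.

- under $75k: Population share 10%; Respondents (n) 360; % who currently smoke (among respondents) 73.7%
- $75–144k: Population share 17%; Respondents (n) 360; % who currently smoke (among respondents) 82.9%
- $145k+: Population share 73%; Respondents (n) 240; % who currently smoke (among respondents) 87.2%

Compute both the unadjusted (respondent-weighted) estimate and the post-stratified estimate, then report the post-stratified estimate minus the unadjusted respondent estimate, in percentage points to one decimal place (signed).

+4.6 percentage points

Unadjusted (pooled respondent) estimate weights by respondent counts:
  (360/960)×73.7 + (360/960)×82.9 + (240/960)×87.2 = 80.525%
Reweighting by population household income shares:
  0.1×73.7 + 0.17×82.9 + 0.73×87.2 = 85.119%
Difference = 85.119 − 80.525 = 4.594 pp.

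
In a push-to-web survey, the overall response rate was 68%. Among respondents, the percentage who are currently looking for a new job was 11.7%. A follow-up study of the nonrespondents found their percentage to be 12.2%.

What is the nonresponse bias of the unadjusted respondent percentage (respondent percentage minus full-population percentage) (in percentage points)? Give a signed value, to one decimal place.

-0.2 percentage points

Nonresponse fraction = 1 − 0.68 = 0.32.
Bias = (nonresponse fraction) × (respondent percentage − nonrespondent percentage)
     = 0.32 × (11.7 − 12.2) = 0.32 × -0.5 = -0.16.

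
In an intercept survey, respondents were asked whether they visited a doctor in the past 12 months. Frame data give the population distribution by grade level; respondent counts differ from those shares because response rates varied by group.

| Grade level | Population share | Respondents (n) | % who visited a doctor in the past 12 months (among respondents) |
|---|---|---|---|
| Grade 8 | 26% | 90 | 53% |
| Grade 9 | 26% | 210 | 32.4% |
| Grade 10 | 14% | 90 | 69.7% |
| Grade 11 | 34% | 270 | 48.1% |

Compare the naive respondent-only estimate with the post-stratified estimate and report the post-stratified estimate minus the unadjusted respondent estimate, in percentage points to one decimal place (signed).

Unadjusted (pooled respondent) estimate weights by respondent counts:
  (90/660)×53 + (210/660)×32.4 + (90/660)×69.7 + (270/660)×48.1 = 46.7182%
Reweighting by population grade level shares:
  0.26×53 + 0.26×32.4 + 0.14×69.7 + 0.34×48.1 = 48.316%
Difference = 48.316 − 46.7182 = 1.5978 pp.

+1.6 percentage points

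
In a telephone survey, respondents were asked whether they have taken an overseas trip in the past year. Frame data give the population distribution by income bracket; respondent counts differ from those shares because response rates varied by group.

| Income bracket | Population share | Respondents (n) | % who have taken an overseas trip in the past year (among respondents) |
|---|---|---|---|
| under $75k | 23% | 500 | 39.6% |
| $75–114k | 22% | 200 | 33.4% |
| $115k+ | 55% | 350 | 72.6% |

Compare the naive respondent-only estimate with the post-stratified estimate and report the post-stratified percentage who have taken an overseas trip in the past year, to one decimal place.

Without adjustment, the pooled respondent share is:
  (500/1050)×39.6 + (200/1050)×33.4 + (350/1050)×72.6 = 49.419%
Post-stratified estimate weights by population shares:
  0.23×39.6 + 0.22×33.4 + 0.55×72.6 = 56.386%

56.4%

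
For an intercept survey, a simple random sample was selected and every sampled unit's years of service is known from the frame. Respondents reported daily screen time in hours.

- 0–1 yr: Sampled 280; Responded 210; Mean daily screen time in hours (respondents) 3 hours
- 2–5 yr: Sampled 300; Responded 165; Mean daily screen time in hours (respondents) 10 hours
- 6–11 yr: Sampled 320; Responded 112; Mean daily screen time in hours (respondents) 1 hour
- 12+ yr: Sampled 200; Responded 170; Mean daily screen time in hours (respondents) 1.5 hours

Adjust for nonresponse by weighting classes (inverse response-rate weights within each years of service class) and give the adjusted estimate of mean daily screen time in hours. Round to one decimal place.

Response rates by class: 0–1 yr 210/280 = 75%, 2–5 yr 165/300 = 55%, 6–11 yr 112/320 = 35%, 12+ yr 170/200 = 85%.
Weighting each respondent by the inverse class response rate inflates each class back to its sampled size, so the class weight is n_sampled:
  0–1 yr: 280 × 3 = 840
  2–5 yr: 300 × 10 = 3000
  6–11 yr: 320 × 1 = 320
  12+ yr: 200 × 1.5 = 300
Adjusted estimate = 4460 / 1,100 = 4.05455 → 4.1.

4.1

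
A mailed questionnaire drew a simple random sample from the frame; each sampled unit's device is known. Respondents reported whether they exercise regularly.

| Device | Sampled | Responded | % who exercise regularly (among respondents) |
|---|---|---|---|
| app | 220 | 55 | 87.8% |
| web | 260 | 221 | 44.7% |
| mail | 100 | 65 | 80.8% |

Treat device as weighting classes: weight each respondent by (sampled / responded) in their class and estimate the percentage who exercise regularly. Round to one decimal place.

Response rates by class: app 55/220 = 25%, web 221/260 = 85%, mail 65/100 = 65%.
Weighting each respondent by the inverse class response rate inflates each class back to its sampled size, so the class weight is n_sampled:
  app: 220 × 87.8 = 19,316
  web: 260 × 44.7 = 11,622
  mail: 100 × 80.8 = 8080
Adjusted estimate = 39,018 / 580 = 67.2724 → 67.3%.

67.3%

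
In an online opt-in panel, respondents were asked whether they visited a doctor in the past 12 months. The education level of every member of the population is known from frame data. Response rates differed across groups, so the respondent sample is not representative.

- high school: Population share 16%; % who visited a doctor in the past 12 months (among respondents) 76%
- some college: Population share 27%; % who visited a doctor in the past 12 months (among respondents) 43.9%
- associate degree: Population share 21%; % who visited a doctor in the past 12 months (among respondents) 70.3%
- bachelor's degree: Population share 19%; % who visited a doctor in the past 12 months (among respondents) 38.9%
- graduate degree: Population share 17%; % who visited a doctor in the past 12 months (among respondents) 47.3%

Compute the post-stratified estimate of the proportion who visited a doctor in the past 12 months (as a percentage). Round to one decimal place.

54.2%

Weight each group's respondent value by its population share:
  high school: 0.16 × 76 = 12.16
  some college: 0.27 × 43.9 = 11.853
  associate degree: 0.21 × 70.3 = 14.763
  bachelor's degree: 0.19 × 38.9 = 7.391
  graduate degree: 0.17 × 47.3 = 8.041
Post-stratified estimate = 54.208 → 54.2%.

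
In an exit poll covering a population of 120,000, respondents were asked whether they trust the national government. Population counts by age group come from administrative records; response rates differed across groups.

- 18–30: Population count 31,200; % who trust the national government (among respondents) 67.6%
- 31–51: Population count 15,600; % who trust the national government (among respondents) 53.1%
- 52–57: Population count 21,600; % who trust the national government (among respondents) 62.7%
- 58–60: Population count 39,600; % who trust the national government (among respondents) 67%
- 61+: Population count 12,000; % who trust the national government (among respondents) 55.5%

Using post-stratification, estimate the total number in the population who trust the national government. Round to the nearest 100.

76,100

Each cell contributes its population count × the respondent rate:
  18–30: 31,200 × 67.6% = 21091.2
  31–51: 15,600 × 53.1% = 8283.6
  52–57: 21,600 × 62.7% = 13543.2
  58–60: 39,600 × 67% = 26,532
  61+: 12,000 × 55.5% = 6660
Estimated total = 76,110 → 76,100.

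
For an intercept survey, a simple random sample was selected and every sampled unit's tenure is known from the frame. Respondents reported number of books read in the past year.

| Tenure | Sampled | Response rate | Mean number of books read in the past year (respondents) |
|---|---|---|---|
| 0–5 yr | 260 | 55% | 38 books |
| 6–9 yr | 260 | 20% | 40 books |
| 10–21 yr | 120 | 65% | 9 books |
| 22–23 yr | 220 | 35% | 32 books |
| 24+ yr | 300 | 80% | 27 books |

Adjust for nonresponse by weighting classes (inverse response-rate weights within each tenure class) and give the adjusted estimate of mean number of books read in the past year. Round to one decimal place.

Inverse-response-rate weighting restores each class to its sampled count, so class totals weight by n_sampled:
  0–5 yr: 260 × 38 = 9880
  6–9 yr: 260 × 40 = 10,400
  10–21 yr: 120 × 9 = 1080
  22–23 yr: 220 × 32 = 7040
  24+ yr: 300 × 27 = 8100
Adjusted estimate = 36,500 / 1,160 = 31.4655 → 31.5.

31.5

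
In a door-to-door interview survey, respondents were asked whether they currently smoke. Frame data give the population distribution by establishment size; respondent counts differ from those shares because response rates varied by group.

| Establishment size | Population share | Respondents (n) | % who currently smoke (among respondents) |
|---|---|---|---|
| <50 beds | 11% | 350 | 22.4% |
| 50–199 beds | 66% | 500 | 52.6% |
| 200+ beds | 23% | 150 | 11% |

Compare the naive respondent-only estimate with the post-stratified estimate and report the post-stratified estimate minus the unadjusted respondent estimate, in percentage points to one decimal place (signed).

Unadjusted (pooled respondent) estimate weights by respondent counts:
  (350/1000)×22.4 + (500/1000)×52.6 + (150/1000)×11 = 35.79%
Post-stratifying to population shares instead:
  0.11×22.4 + 0.66×52.6 + 0.23×11 = 39.71%
Difference = 39.71 − 35.79 = 3.92 pp.

+3.9 percentage points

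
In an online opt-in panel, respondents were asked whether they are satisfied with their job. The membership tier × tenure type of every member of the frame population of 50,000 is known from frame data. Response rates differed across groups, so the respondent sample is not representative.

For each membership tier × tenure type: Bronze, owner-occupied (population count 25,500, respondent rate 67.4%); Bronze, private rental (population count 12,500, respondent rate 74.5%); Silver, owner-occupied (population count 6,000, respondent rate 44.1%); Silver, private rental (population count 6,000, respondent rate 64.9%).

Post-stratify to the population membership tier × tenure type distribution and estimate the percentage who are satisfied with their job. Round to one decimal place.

66.1%

Weight each group's respondent value by its population share:
  Bronze, owner-occupied: (25,500/50,000) × 67.4 = 34.374
  Bronze, private rental: (12,500/50,000) × 74.5 = 18.625
  Silver, owner-occupied: (6,000/50,000) × 44.1 = 5.292
  Silver, private rental: (6,000/50,000) × 64.9 = 7.788
Post-stratified estimate = 66.079 → 66.1%.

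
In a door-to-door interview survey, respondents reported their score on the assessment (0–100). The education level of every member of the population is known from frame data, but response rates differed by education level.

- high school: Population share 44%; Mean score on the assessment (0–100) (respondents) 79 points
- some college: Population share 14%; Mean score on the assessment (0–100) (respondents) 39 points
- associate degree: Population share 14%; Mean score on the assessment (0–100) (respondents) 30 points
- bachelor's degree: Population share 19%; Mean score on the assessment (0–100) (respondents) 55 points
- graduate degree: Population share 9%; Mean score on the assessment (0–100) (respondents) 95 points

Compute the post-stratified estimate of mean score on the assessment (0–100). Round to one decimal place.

63.4

Post-stratification weights by population share, not respondent share:
  high school: 0.44 × 79 = 34.76
  some college: 0.14 × 39 = 5.46
  associate degree: 0.14 × 30 = 4.2
  bachelor's degree: 0.19 × 55 = 10.45
  graduate degree: 0.09 × 95 = 8.55
Post-stratified estimate = 63.42 → 63.4.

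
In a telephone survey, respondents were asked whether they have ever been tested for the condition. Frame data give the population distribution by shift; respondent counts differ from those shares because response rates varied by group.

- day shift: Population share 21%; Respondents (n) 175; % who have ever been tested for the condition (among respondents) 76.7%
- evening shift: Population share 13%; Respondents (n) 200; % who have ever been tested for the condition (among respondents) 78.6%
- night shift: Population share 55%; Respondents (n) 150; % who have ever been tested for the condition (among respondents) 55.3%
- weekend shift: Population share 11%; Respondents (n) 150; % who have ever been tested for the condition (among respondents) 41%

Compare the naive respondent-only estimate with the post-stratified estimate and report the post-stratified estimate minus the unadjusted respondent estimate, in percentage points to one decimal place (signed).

-3.3 percentage points

Unadjusted (pooled respondent) estimate weights by respondent counts:
  (175/675)×76.7 + (200/675)×78.6 + (150/675)×55.3 + (150/675)×41 = 64.5741%
Reweighting by population shift shares:
  0.21×76.7 + 0.13×78.6 + 0.55×55.3 + 0.11×41 = 61.25%
Difference = 61.25 − 64.5741 = -3.3241 pp.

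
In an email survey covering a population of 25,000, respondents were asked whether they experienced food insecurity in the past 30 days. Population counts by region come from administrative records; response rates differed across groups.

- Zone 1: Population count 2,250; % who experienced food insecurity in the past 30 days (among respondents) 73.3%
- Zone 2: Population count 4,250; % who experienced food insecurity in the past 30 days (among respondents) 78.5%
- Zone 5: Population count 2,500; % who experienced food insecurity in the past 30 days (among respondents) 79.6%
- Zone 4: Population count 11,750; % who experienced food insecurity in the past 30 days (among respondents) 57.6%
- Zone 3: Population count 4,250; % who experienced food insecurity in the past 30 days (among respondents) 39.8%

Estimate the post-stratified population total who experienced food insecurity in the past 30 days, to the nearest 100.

Apply each group's respondent rate to its population count:
  Zone 1: 2,250 × 73.3% = 1649.25
  Zone 2: 4,250 × 78.5% = 3336.25
  Zone 5: 2,500 × 79.6% = 1990
  Zone 4: 11,750 × 57.6% = 6768
  Zone 3: 4,250 × 39.8% = 1691.5
Estimated total = 15,435 → 15,400.

15,400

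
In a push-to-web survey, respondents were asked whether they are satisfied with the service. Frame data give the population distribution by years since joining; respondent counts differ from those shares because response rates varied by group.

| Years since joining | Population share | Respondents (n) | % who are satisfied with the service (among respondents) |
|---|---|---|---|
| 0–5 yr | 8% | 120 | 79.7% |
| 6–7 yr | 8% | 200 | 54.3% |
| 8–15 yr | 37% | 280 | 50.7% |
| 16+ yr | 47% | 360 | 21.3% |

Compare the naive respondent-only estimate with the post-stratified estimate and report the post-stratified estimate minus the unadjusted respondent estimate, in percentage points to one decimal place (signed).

Unadjusted (pooled respondent) estimate weights by respondent counts:
  (120/960)×79.7 + (200/960)×54.3 + (280/960)×50.7 + (360/960)×21.3 = 44.05%
Reweighting by population years since joining shares:
  0.08×79.7 + 0.08×54.3 + 0.37×50.7 + 0.47×21.3 = 39.49%
Difference = 39.49 − 44.05 = -4.56 pp.

-4.6 percentage points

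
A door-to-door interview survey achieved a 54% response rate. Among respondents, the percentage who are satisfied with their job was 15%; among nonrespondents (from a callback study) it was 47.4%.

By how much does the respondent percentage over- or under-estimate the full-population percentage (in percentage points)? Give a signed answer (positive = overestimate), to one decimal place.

Nonresponse fraction = 1 − 0.54 = 0.46.
Bias = (nonresponse fraction) × (respondent percentage − nonrespondent percentage)
     = 0.46 × (15 − 47.4) = 0.46 × -32.4 = -14.904.

-14.9 percentage points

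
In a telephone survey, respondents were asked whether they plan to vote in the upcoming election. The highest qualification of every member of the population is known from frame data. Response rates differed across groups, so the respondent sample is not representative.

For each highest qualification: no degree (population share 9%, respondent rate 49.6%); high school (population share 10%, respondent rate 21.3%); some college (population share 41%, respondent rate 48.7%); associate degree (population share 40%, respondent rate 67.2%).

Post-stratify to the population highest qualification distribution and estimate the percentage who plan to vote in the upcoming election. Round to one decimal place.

53.4%

Post-stratification weights by population share, not respondent share:
  no degree: 0.09 × 49.6 = 4.464
  high school: 0.1 × 21.3 = 2.13
  some college: 0.41 × 48.7 = 19.967
  associate degree: 0.4 × 67.2 = 26.88
Post-stratified estimate = 53.441 → 53.4%.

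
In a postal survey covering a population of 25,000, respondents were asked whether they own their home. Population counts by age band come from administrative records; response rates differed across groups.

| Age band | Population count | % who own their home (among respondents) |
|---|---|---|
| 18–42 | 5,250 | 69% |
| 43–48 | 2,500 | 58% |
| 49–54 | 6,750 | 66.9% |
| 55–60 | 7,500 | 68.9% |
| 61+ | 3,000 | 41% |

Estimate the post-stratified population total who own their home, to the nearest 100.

Apply each group's respondent rate to its population count:
  18–42: 5,250 × 69% = 3622.5
  43–48: 2,500 × 58% = 1450
  49–54: 6,750 × 66.9% = 4515.75
  55–60: 7,500 × 68.9% = 5167.5
  61+: 3,000 × 41% = 1230
Estimated total = 15985.8 → 16,000.

16,000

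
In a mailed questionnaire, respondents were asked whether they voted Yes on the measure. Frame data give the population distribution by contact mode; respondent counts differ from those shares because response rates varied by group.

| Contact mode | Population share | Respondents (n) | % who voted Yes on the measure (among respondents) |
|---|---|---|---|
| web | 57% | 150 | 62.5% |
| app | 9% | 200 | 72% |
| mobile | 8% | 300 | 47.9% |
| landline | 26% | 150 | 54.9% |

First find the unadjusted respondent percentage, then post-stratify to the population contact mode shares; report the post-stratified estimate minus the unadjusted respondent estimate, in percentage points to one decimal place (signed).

+2.2 percentage points

Without adjustment, the pooled respondent share is:
  (150/800)×62.5 + (200/800)×72 + (300/800)×47.9 + (150/800)×54.9 = 57.975%
Post-stratified estimate weights by population shares:
  0.57×62.5 + 0.09×72 + 0.08×47.9 + 0.26×54.9 = 60.211%
Difference = 60.211 − 57.975 = 2.236 pp.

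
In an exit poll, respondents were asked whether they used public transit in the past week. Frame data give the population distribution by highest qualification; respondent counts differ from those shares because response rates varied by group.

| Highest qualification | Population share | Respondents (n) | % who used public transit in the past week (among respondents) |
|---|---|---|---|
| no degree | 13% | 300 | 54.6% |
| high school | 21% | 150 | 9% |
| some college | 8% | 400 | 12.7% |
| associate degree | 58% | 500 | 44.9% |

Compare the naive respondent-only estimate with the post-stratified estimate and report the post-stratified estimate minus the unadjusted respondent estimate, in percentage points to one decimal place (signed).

+2.5 percentage points

Without adjustment, the pooled respondent share is:
  (300/1350)×54.6 + (150/1350)×9 + (400/1350)×12.7 + (500/1350)×44.9 = 33.5259%
Post-stratifying to population shares instead:
  0.13×54.6 + 0.21×9 + 0.08×12.7 + 0.58×44.9 = 36.046%
Difference = 36.046 − 33.5259 = 2.5201 pp.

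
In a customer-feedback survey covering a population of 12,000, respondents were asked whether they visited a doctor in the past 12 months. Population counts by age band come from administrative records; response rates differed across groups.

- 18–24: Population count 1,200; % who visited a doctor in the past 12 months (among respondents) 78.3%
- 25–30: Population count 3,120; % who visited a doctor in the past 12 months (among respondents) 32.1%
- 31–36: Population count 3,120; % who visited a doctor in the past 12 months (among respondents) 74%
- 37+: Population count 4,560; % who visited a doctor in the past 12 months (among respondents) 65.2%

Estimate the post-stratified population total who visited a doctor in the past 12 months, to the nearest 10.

Estimated count per cell = population count × respondent percentage:
  18–24: 1,200 × 78.3% = 939.6
  25–30: 3,120 × 32.1% = 1001.52
  31–36: 3,120 × 74% = 2308.8
  37+: 4,560 × 65.2% = 2973.12
Estimated total = 7223.04 → 7,220.

7,220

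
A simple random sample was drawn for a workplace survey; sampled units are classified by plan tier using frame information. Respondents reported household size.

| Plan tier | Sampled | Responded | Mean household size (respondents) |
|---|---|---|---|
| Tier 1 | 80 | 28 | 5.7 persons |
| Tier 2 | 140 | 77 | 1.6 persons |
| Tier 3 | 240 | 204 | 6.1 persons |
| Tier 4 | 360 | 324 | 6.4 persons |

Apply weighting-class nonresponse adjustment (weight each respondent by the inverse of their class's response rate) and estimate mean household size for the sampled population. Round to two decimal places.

Class response rates: Tier 1 28/80 = 35%, Tier 2 77/140 = 55%, Tier 3 204/240 = 85%, Tier 4 324/360 = 90%.
Each respondent's weight = sampled/responded in their class; summing within a class gives n_sampled, so:
  Tier 1: 80 × 5.7 = 456
  Tier 2: 140 × 1.6 = 224
  Tier 3: 240 × 6.1 = 1464
  Tier 4: 360 × 6.4 = 2304
Adjusted estimate = 4448 / 820 = 5.42439 → 5.42.

5.42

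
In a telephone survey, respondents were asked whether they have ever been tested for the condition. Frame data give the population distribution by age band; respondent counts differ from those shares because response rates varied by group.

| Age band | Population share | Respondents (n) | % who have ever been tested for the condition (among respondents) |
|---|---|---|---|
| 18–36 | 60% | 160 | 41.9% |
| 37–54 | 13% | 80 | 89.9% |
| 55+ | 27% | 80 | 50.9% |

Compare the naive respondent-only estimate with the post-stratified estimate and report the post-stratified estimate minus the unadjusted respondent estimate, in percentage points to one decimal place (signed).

-5.6 percentage points

Naive respondent-only estimate (weights = respondent counts):
  (160/320)×41.9 + (80/320)×89.9 + (80/320)×50.9 = 56.15%
Reweighting by population age band shares:
  0.6×41.9 + 0.13×89.9 + 0.27×50.9 = 50.57%
Difference = 50.57 − 56.15 = -5.58 pp.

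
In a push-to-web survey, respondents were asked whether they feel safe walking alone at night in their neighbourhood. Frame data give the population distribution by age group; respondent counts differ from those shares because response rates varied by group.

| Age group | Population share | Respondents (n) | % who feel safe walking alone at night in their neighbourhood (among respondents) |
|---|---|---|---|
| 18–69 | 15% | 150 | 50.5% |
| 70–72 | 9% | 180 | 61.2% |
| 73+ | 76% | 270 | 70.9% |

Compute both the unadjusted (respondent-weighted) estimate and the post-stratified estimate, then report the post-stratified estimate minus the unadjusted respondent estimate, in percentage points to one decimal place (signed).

+4.1 percentage points

Without adjustment, the pooled respondent share is:
  (150/600)×50.5 + (180/600)×61.2 + (270/600)×70.9 = 62.89%
Post-stratified estimate weights by population shares:
  0.15×50.5 + 0.09×61.2 + 0.76×70.9 = 66.967%
Difference = 66.967 − 62.89 = 4.077 pp.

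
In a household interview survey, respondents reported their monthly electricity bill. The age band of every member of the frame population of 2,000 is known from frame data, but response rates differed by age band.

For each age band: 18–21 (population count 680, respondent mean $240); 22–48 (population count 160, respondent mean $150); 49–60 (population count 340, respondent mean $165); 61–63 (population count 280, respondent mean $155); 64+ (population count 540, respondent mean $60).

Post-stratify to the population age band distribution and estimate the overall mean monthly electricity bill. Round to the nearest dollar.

$160

Reweight to the known age band distribution:
  18–21: (680/2,000) × 240 = 81.6
  22–48: (160/2,000) × 150 = 12
  49–60: (340/2,000) × 165 = 28.05
  61–63: (280/2,000) × 155 = 21.7
  64+: (540/2,000) × 60 = 16.2
Post-stratified estimate = 159.55 → $160.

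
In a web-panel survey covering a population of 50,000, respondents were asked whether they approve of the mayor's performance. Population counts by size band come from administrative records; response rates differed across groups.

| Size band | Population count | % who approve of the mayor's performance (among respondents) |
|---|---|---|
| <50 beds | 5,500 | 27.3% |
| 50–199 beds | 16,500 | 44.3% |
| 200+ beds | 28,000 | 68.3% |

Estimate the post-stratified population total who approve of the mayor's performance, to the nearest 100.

27,900

Each cell contributes its population count × the respondent rate:
  <50 beds: 5,500 × 27.3% = 1501.5
  50–199 beds: 16,500 × 44.3% = 7309.5
  200+ beds: 28,000 × 68.3% = 19,124
Estimated total = 27,935 → 27,900.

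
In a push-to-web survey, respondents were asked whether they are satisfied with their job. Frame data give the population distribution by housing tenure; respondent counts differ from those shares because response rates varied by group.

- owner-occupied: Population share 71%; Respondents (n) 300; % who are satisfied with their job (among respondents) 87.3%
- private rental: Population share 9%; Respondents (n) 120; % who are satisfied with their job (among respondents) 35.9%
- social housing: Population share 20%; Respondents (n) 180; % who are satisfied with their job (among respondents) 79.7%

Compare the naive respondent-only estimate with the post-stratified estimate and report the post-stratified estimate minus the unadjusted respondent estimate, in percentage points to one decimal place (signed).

Naive respondent-only estimate (weights = respondent counts):
  (300/600)×87.3 + (120/600)×35.9 + (180/600)×79.7 = 74.74%
Post-stratifying to population shares instead:
  0.71×87.3 + 0.09×35.9 + 0.2×79.7 = 81.154%
Difference = 81.154 − 74.74 = 6.414 pp.

+6.4 percentage points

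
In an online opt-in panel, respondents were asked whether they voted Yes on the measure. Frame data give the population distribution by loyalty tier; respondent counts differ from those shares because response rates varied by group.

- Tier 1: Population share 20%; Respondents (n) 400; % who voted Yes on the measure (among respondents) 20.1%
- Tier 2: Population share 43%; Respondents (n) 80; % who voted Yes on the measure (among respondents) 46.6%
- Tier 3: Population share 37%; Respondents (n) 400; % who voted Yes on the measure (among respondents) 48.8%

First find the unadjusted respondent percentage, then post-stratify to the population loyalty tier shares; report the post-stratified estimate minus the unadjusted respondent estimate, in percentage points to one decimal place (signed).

+6.6 percentage points

Naive respondent-only estimate (weights = respondent counts):
  (400/880)×20.1 + (80/880)×46.6 + (400/880)×48.8 = 35.5545%
Post-stratified estimate weights by population shares:
  0.2×20.1 + 0.43×46.6 + 0.37×48.8 = 42.114%
Difference = 42.114 − 35.5545 = 6.5595 pp.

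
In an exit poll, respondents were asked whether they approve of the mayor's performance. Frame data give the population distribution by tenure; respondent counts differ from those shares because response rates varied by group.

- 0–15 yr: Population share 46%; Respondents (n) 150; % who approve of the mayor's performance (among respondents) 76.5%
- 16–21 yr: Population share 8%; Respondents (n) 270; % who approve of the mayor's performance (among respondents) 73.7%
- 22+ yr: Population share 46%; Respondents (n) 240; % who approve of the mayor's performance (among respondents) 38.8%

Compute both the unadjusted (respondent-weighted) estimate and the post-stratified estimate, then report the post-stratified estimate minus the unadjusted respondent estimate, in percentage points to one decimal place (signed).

Naive respondent-only estimate (weights = respondent counts):
  (150/660)×76.5 + (270/660)×73.7 + (240/660)×38.8 = 61.6455%
Post-stratifying to population shares instead:
  0.46×76.5 + 0.08×73.7 + 0.46×38.8 = 58.934%
Difference = 58.934 − 61.6455 = -2.7115 pp.

-2.7 percentage points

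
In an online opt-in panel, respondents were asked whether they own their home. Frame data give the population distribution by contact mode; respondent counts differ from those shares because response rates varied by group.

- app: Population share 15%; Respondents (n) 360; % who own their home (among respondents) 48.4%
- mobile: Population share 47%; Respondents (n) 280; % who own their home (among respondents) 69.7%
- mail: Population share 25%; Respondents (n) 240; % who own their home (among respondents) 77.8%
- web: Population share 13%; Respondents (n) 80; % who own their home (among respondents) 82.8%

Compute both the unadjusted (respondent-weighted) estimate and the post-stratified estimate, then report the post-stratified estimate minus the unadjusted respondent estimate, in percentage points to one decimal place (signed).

Naive respondent-only estimate (weights = respondent counts):
  (360/960)×48.4 + (280/960)×69.7 + (240/960)×77.8 + (80/960)×82.8 = 64.8292%
Post-stratified estimate weights by population shares:
  0.15×48.4 + 0.47×69.7 + 0.25×77.8 + 0.13×82.8 = 70.233%
Difference = 70.233 − 64.8292 = 5.4038 pp.

+5.4 percentage points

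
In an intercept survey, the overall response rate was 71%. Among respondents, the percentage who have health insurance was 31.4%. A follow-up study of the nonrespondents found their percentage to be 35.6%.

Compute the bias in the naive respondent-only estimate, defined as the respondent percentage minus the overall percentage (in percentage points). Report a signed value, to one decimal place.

-1.2 percentage points

Nonresponse fraction = 1 − 0.71 = 0.29.
Bias = (nonresponse fraction) × (respondent percentage − nonrespondent percentage)
     = 0.29 × (31.4 − 35.6) = 0.29 × -4.2 = -1.218.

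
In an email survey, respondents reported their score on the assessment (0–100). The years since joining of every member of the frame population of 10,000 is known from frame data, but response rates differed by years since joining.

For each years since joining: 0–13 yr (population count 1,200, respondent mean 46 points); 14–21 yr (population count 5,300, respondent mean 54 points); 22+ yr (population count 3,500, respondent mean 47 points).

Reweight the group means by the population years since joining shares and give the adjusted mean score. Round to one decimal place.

Reweight to the known years since joining distribution:
  0–13 yr: (1,200/10,000) × 46 = 5.52
  14–21 yr: (5,300/10,000) × 54 = 28.62
  22+ yr: (3,500/10,000) × 47 = 16.45
Post-stratified estimate = 50.59 → 50.6.

50.6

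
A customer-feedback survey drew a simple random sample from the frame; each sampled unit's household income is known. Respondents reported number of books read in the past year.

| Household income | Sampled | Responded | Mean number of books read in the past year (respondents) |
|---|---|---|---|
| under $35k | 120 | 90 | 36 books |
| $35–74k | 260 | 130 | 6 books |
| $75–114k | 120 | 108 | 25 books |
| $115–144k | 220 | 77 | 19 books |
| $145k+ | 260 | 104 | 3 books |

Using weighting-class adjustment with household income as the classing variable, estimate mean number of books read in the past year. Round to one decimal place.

Class response rates: under $35k 90/120 = 75%, $35–74k 130/260 = 50%, $75–114k 108/120 = 90%, $115–144k 77/220 = 35%, $145k+ 104/260 = 40%.
With weight = n_sampled/n_responded per class, the weighted class total is n_sampled:
  under $35k: 120 × 36 = 4320
  $35–74k: 260 × 6 = 1560
  $75–114k: 120 × 25 = 3000
  $115–144k: 220 × 19 = 4180
  $145k+: 260 × 3 = 780
Adjusted estimate = 13,840 / 980 = 14.1224 → 14.1.

14.1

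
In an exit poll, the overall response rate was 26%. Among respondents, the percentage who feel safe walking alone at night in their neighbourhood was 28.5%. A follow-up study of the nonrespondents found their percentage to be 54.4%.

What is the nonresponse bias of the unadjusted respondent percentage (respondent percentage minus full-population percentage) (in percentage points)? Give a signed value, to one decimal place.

-19.2 percentage points

Nonresponse fraction = 1 − 0.26 = 0.74.
Bias = (nonresponse fraction) × (respondent percentage − nonrespondent percentage)
     = 0.74 × (28.5 − 54.4) = 0.74 × -25.9 = -19.166.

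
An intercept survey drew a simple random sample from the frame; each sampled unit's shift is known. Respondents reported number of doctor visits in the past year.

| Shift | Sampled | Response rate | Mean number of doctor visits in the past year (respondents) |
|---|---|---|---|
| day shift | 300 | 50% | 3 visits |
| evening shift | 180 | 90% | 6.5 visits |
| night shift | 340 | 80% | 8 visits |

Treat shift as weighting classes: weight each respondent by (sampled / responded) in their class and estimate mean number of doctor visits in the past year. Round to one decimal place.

5.8

Weighting each respondent by the inverse class response rate inflates each class back to its sampled size, so the class weight is n_sampled:
  day shift: 300 × 3 = 900
  evening shift: 180 × 6.5 = 1170
  night shift: 340 × 8 = 2720
Adjusted estimate = 4790 / 820 = 5.84146 → 5.8.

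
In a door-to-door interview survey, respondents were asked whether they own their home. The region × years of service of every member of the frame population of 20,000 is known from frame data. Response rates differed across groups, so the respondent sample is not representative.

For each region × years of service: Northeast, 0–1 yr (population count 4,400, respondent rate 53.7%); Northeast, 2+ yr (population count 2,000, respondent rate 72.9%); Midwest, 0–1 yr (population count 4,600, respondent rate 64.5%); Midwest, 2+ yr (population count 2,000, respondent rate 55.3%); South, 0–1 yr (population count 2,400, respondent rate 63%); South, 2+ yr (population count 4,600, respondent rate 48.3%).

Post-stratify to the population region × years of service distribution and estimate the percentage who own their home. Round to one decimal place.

58.1%

Each cell contributes population-share × respondent value:
  Northeast, 0–1 yr: (4,400/20,000) × 53.7 = 11.814
  Northeast, 2+ yr: (2,000/20,000) × 72.9 = 7.29
  Midwest, 0–1 yr: (4,600/20,000) × 64.5 = 14.835
  Midwest, 2+ yr: (2,000/20,000) × 55.3 = 5.53
  South, 0–1 yr: (2,400/20,000) × 63 = 7.56
  South, 2+ yr: (4,600/20,000) × 48.3 = 11.109
Post-stratified estimate = 58.138 → 58.1%.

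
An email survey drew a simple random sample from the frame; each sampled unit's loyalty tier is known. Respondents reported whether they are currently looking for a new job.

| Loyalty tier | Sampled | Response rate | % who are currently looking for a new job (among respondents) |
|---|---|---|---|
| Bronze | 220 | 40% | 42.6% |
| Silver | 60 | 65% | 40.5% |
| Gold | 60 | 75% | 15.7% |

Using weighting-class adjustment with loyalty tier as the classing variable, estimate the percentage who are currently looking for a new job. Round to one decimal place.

37.5%

Each respondent's weight = sampled/responded in their class; summing within a class gives n_sampled, so:
  Bronze: 220 × 42.6 = 9372
  Silver: 60 × 40.5 = 2430
  Gold: 60 × 15.7 = 942
Adjusted estimate = 12,744 / 340 = 37.4824 → 37.5%.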